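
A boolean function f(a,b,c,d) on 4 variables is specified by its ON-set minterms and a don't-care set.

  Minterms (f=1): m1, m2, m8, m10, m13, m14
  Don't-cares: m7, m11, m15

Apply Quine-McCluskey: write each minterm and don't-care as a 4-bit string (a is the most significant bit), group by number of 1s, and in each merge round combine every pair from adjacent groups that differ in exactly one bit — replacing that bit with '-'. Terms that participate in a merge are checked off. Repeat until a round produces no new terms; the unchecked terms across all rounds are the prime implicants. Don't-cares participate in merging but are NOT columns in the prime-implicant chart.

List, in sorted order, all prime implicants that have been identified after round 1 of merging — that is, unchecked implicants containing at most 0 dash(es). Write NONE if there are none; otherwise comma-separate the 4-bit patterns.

0001

Round 0: 0001 0010✓ 0111✓ 1000✓ 1010✓ 1011✓ 1101✓ 1110✓ 1111✓
Round 1: -010 -111 1-10✓ 1-11✓ 10-0 101-✓ 11-1 111-✓
Round 2: 1-1-
PIs = {-010, -111, 0001, 1-1-, 10-0, 11-1}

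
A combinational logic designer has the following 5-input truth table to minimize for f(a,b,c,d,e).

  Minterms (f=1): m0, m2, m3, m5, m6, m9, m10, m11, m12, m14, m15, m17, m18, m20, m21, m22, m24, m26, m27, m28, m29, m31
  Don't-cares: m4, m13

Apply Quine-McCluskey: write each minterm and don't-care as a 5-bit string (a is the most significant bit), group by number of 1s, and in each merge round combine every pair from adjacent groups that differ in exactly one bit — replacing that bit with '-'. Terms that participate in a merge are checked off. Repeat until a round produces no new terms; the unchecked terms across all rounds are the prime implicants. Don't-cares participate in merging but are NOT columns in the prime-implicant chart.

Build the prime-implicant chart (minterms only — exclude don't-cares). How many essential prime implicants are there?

[col 0] 00000*, 00010*, 00011*, 00100*, 00101*, 00110*, 01001*, 01010*, 01011*, 01100*, 01101*, 01110*, 01111*, 10001*, 10010*, 10100*, 10101*, 10110*, 11000*, 11010*, 11011*, 11100*, 11101*, 11111*
[col 1] -0010*, -0100*, -0101*, -0110*, -1010*, -1011*, -1100*, -1101*, -1111*, 0-010*, 0-011*, 0-100*, 0-101*, 0-110*, 00-00*, 00-10*, 000-0*, 0001-*, 001-0*, 0010-*, 01-01*, 01-10*, 01-11*, 010-1*, 0101-*, 011-0*, 011-1*, 0110-*, 0111-*, 1-010*, 1-100*, 1-101*, 10-01, 10-10*, 101-0*, 1010-*, 11-00, 11-11*, 110-0, 1101-*, 111-1*, 1110-*
[col 2] --010, --100*, --101*, -0-10, -01-0, -010-*, -1-11, -101-, -11-1, -110-*, 0--10, 0-01-, 0-1-0, 0-10-*, 00--0, 01--1, 01-1-, 011--, 1-10-*
[col 3] --10-
Prime implicants: --010, --10-, -0-10, -01-0, -1-11, -101-, -11-1, 0--10, 0-01-, 0-1-0, 00--0, 01--1, 01-1-, 011--, 10-01, 11-00, 110-0
PI chart (minterm → PIs covering it):
  0 | 00--0  (sole → essential)
  2 | --010,-0-10,0--10,0-01-,00--0
  3 | 0-01-  (sole → essential)
  5 | --10-  (sole → essential)
  6 | -0-10,-01-0,0--10,0-1-0,00--0
  9 | 01--1  (sole → essential)
  10 | --010,-101-,0--10,0-01-,01-1-
  11 | -1-11,-101-,0-01-,01--1,01-1-
  12 | --10-,0-1-0,011--
  14 | 0--10,0-1-0,01-1-,011--
  15 | -1-11,-11-1,01--1,01-1-,011--
  17 | 10-01  (sole → essential)
  18 | --010,-0-10
  20 | --10-,-01-0
  21 | --10-,10-01
  22 | -0-10,-01-0
  24 | 11-00,110-0
  26 | --010,-101-,110-0
  27 | -1-11,-101-
  28 | --10-,11-00
  29 | --10-,-11-1
  31 | -1-11,-11-1
Essential prime implicants: --10-, 0-01-, 00--0, 01--1, 10-01

5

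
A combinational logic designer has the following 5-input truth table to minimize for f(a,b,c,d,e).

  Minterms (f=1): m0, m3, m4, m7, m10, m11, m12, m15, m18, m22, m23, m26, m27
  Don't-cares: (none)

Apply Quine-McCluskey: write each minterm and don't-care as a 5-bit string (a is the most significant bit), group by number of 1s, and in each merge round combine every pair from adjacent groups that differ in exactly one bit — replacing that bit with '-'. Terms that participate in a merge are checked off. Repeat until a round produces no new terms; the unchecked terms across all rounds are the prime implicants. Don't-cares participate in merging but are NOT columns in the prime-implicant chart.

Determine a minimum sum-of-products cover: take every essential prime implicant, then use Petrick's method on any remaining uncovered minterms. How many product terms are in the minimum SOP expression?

6

size-2^0 implicants → 00000(✓)  00011(✓)  00100(✓)  00111(✓)  01010(✓)  01011(✓)  01100(✓)  01111(✓)  10010(✓)  10110(✓)  10111(✓)  11010(✓)  11011(✓)
size-2^1 implicants → -0111  -1010(✓)  -1011(✓)  0-011(✓)  0-100  0-111(✓)  00-00  00-11(✓)  01-11(✓)  0101-(✓)  1-010  10-10  1011-  1101-(✓)
size-2^2 implicants → -101-  0--11
Unchecked terms (primes): -0111, -101-, 0--11, 0-100, 00-00, 1-010, 10-10, 1011-
Minterm coverage:
  m0 ⊆ 00-00 [E]
  m3 ⊆ 0--11 [E]
  m4 ⊆ 0-100,00-00
  m7 ⊆ -0111,0--11
  m10 ⊆ -101- [E]
  m11 ⊆ -101-,0--11
  m12 ⊆ 0-100 [E]
  m15 ⊆ 0--11 [E]
  m18 ⊆ 1-010,10-10
  m22 ⊆ 10-10,1011-
  m23 ⊆ -0111,1011-
  m26 ⊆ -101-,1-010
  m27 ⊆ -101- [E]
E = {-101-, 0--11, 0-100, 00-00}
Petrick residual → -0111, 10-10
Cover = b'cde + bc'd + a'de + a'cd'e' + a'b'd'e' + ab'de'  |cover|=6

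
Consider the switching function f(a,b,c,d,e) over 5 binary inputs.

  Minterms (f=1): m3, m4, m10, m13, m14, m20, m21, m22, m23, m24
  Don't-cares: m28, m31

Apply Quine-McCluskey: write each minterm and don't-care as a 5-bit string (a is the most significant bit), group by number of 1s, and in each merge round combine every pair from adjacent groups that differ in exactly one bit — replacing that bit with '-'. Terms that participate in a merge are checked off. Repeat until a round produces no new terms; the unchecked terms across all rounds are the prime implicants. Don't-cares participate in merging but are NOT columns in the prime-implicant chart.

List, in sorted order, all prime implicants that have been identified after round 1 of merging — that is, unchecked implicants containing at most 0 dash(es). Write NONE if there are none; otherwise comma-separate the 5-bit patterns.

Round 0: 00011 00100✓ 01010✓ 01101 01110✓ 10100✓ 10101✓ 10110✓ 10111✓ 11000✓ 11100✓ 11111✓
Round 1: -0100 01-10 1-100 1-111 101-0✓ 101-1✓ 1010-✓ 1011-✓ 11-00
Round 2: 101--
PIs = {-0100, 00011, 01-10, 01101, 1-100, 1-111, 101--, 11-00}

00011, 01101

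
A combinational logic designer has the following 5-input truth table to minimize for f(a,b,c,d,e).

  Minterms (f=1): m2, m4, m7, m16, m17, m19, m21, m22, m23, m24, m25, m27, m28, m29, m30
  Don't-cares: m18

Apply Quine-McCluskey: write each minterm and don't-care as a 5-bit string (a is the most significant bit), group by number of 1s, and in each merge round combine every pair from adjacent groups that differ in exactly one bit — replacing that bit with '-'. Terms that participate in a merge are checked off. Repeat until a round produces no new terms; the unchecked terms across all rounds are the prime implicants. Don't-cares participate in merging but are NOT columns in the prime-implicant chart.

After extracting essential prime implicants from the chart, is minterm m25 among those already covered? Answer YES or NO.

Round 0: 00010✓ 00100 00111✓ 10000✓ 10001✓ 10010✓ 10011✓ 10101✓ 10110✓ 10111✓ 11000✓ 11001✓ 11011✓ 11100✓ 11101✓ 11110✓
Round 1: -0010 -0111 1-000✓ 1-001✓ 1-011✓ 1-101✓ 1-110 10-01✓ 10-10✓ 10-11✓ 100-0✓ 100-1✓ 1000-✓ 1001-✓ 101-1✓ 1011-✓ 11-00✓ 11-01✓ 110-1✓ 1100-✓ 111-0 1110-✓
Round 2: 1--01 1-0-1 1-00- 10--1 10-1- 100-- 11-0-
PIs = {-0010, -0111, 00100, 1--01, 1-0-1, 1-00-, 1-110, 10--1, 10-1-, 100--, 11-0-, 111-0}
Coverage chart:
  m2: -0010 ←essential
  m4: 00100 ←essential
  m7: -0111 ←essential
  m16: 1-00-,100--
  m17: 1--01,1-0-1,1-00-,10--1,100--
  m19: 1-0-1,10--1,10-1-,100--
  m21: 1--01,10--1
  m22: 1-110,10-1-
  m23: -0111,10--1,10-1-
  m24: 1-00-,11-0-
  m25: 1--01,1-0-1,1-00-,11-0-
  m27: 1-0-1 ←essential
  m28: 11-0-,111-0
  m29: 1--01,11-0-
  m30: 1-110,111-0
Essential: -0010, -0111, 00100, 1-0-1

YES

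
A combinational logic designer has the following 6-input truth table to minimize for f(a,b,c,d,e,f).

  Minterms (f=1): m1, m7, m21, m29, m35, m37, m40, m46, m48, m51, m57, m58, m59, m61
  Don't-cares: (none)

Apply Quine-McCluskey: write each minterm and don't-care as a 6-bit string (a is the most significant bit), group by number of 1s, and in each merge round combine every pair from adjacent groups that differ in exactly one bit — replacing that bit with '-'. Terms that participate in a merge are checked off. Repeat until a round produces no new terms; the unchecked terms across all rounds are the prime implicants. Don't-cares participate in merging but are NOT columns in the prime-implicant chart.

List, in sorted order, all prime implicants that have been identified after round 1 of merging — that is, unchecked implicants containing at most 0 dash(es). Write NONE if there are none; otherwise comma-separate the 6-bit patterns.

000001, 000111, 100101, 101000, 101110, 110000

size-2^0 implicants → 000001  000111  010101(✓)  011101(✓)  100011(✓)  100101  101000  101110  110000  110011(✓)  111001(✓)  111010(✓)  111011(✓)  111101(✓)
size-2^1 implicants → -11101  01-101  1-0011  11-011  111-01  1110-1  11101-
Unchecked terms (primes): -11101, 000001, 000111, 01-101, 1-0011, 100101, 101000, 101110, 11-011, 110000, 111-01, 1110-1, 11101-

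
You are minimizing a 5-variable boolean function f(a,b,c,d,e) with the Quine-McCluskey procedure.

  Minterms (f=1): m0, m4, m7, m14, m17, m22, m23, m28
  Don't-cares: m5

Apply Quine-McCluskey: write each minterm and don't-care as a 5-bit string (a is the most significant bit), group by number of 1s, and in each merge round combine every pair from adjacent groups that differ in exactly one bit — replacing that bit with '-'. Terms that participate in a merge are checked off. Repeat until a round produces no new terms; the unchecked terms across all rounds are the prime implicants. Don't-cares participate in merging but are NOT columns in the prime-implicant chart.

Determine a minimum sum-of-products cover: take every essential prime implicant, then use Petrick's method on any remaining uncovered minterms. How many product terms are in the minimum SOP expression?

Round 0: 00000✓ 00100✓ 00101✓ 00111✓ 01110 10001 10110✓ 10111✓ 11100
Round 1: -0111 00-00 001-1 0010- 1011-
PIs = {-0111, 00-00, 001-1, 0010-, 01110, 10001, 1011-, 11100}
Coverage chart:
  m0: 00-00 ←essential
  m4: 00-00,0010-
  m7: -0111,001-1
  m14: 01110 ←essential
  m17: 10001 ←essential
  m22: 1011- ←essential
  m23: -0111,1011-
  m28: 11100 ←essential
Essential: 00-00, 01110, 10001, 1011-, 11100
Petrick residual → -0111
Min cover (6 terms): b'cde + a'b'd'e' + a'bcde' + ab'c'd'e + ab'cd + abcd'e'

6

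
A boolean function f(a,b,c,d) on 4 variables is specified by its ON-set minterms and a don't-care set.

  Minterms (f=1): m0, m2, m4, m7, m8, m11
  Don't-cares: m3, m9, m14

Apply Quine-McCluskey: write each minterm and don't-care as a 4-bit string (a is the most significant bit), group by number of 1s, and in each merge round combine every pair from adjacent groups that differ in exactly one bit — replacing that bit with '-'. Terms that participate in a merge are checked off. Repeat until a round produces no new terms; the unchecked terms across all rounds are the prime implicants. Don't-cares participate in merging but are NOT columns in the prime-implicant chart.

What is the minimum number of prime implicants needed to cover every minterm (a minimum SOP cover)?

5

[col 0] 0000*, 0010*, 0011*, 0100*, 0111*, 1000*, 1001*, 1011*, 1110
[col 1] -000, -011, 0-00, 0-11, 00-0, 001-, 10-1, 100-
Prime implicants: -000, -011, 0-00, 0-11, 00-0, 001-, 10-1, 100-, 1110
PI chart (minterm → PIs covering it):
  0 | -000,0-00,00-0
  2 | 00-0,001-
  4 | 0-00  (sole → essential)
  7 | 0-11  (sole → essential)
  8 | -000,100-
  11 | -011,10-1
Essential prime implicants: 0-00, 0-11
Petrick residual → -000, -011, 00-0
Minimum SOP uses 5 PIs: b'c'd' + b'cd + a'c'd' + a'cd + a'b'd'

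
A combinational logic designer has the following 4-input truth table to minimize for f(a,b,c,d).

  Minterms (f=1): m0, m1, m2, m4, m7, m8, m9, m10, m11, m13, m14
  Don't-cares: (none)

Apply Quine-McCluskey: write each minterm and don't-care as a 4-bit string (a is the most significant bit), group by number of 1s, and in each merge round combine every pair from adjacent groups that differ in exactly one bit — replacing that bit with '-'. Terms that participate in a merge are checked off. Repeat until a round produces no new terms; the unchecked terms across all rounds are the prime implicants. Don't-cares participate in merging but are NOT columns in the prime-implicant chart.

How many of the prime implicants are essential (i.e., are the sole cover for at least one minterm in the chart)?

[col 0] 0000*, 0001*, 0010*, 0100*, 0111, 1000*, 1001*, 1010*, 1011*, 1101*, 1110*
[col 1] -000*, -001*, -010*, 0-00, 00-0*, 000-*, 1-01, 1-10, 10-0*, 10-1*, 100-*, 101-*
[col 2] -0-0, -00-, 10--
Prime implicants: -0-0, -00-, 0-00, 0111, 1-01, 1-10, 10--
PI chart (minterm → PIs covering it):
  0 | -0-0,-00-,0-00
  1 | -00-  (sole → essential)
  2 | -0-0  (sole → essential)
  4 | 0-00  (sole → essential)
  7 | 0111  (sole → essential)
  8 | -0-0,-00-,10--
  9 | -00-,1-01,10--
  10 | -0-0,1-10,10--
  11 | 10--  (sole → essential)
  13 | 1-01  (sole → essential)
  14 | 1-10  (sole → essential)
Essential prime implicants: -0-0, -00-, 0-00, 0111, 1-01, 1-10, 10--

7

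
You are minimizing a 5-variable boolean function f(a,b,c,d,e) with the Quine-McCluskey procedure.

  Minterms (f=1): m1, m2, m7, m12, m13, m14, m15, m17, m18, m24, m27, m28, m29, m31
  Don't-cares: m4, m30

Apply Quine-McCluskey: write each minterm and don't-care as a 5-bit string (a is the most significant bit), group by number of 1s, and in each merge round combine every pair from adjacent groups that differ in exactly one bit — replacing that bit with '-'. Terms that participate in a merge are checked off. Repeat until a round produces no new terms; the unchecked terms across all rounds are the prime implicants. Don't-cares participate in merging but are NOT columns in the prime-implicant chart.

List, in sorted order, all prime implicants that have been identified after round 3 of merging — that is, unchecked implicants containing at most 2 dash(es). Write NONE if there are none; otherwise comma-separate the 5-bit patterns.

[col 0] 00001*, 00010*, 00100*, 00111*, 01100*, 01101*, 01110*, 01111*, 10001*, 10010*, 11000*, 11011*, 11100*, 11101*, 11110*, 11111*
[col 1] -0001, -0010, -1100*, -1101*, -1110*, -1111*, 0-100, 0-111, 011-0*, 011-1*, 0110-*, 0111-*, 11-00, 11-11, 111-0*, 111-1*, 1110-*, 1111-*
[col 2] -11-0*, -11-1*, -110-*, -111-*, 011--*, 111--*
[col 3] -11--
Prime implicants: -0001, -0010, -11--, 0-100, 0-111, 11-00, 11-11

-0001, -0010, 0-100, 0-111, 11-00, 11-11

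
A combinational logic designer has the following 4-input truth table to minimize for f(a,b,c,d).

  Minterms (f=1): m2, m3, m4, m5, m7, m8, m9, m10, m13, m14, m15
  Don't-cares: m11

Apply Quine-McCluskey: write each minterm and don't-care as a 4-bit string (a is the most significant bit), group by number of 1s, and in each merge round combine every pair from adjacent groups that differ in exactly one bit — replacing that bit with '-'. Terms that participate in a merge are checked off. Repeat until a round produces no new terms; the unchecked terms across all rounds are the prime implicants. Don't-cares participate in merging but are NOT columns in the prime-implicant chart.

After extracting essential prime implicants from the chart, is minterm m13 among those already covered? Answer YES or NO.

NO

[col 0] 0010*, 0011*, 0100*, 0101*, 0111*, 1000*, 1001*, 1010*, 1011*, 1101*, 1110*, 1111*
[col 1] -010*, -011*, -101*, -111*, 0-11*, 001-*, 01-1*, 010-, 1-01*, 1-10*, 1-11*, 10-0*, 10-1*, 100-*, 101-*, 11-1*, 111-*
[col 2] --11, -01-, -1-1, 1--1, 1-1-, 10--
Prime implicants: --11, -01-, -1-1, 010-, 1--1, 1-1-, 10--
PI chart (minterm → PIs covering it):
  2 | -01-  (sole → essential)
  3 | --11,-01-
  4 | 010-  (sole → essential)
  5 | -1-1,010-
  7 | --11,-1-1
  8 | 10--  (sole → essential)
  9 | 1--1,10--
  10 | -01-,1-1-,10--
  13 | -1-1,1--1
  14 | 1-1-  (sole → essential)
  15 | --11,-1-1,1--1,1-1-
Essential prime implicants: -01-, 010-, 1-1-, 10--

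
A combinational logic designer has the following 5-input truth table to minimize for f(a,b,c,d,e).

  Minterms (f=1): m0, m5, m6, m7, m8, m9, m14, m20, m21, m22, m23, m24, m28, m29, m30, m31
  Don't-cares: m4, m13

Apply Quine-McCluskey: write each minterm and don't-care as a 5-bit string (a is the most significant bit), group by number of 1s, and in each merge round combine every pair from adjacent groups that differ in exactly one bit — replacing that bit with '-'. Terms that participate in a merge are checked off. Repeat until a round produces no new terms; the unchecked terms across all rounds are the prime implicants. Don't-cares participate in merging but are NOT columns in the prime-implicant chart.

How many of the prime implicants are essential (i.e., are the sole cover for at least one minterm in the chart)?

3

[col 0] 00000*, 00100*, 00101*, 00110*, 00111*, 01000*, 01001*, 01101*, 01110*, 10100*, 10101*, 10110*, 10111*, 11000*, 11100*, 11101*, 11110*, 11111*
[col 1] -0100*, -0101*, -0110*, -0111*, -1000, -1101*, -1110*, 0-000, 0-101*, 0-110*, 00-00, 001-0*, 001-1*, 0010-*, 0011-*, 01-01, 0100-, 1-100*, 1-101*, 1-110*, 1-111*, 101-0*, 101-1*, 1010-*, 1011-*, 11-00, 111-0*, 111-1*, 1110-*, 1111-*
[col 2] --101, --110, -01-0*, -01-1*, -010-*, -011-*, 001--*, 1-1-0*, 1-1-1*, 1-10-*, 1-11-*, 101--*, 111--*
[col 3] -01--, 1-1--
Prime implicants: --101, --110, -01--, -1000, 0-000, 00-00, 01-01, 0100-, 1-1--, 11-00
PI chart (minterm → PIs covering it):
  0 | 0-000,00-00
  5 | --101,-01--
  6 | --110,-01--
  7 | -01--  (sole → essential)
  8 | -1000,0-000,0100-
  9 | 01-01,0100-
  14 | --110  (sole → essential)
  20 | -01--,1-1--
  21 | --101,-01--,1-1--
  22 | --110,-01--,1-1--
  23 | -01--,1-1--
  24 | -1000,11-00
  28 | 1-1--,11-00
  29 | --101,1-1--
  30 | --110,1-1--
  31 | 1-1--  (sole → essential)
Essential prime implicants: --110, -01--, 1-1--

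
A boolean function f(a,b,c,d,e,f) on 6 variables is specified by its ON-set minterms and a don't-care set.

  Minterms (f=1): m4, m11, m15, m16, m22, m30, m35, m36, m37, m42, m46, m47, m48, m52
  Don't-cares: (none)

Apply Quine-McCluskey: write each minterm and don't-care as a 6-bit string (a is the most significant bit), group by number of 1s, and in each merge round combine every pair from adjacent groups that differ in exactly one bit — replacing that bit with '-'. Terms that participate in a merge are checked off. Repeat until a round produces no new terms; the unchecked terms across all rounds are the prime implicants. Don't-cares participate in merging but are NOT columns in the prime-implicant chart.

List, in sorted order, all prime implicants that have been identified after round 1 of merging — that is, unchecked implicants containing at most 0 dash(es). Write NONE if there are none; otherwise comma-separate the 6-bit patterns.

Round 0: 000100✓ 001011✓ 001111✓ 010000✓ 010110✓ 011110✓ 100011 100100✓ 100101✓ 101010✓ 101110✓ 101111✓ 110000✓ 110100✓
Round 1: -00100 -01111 -10000 001-11 01-110 1-0100 10010- 101-10 10111- 110-00
PIs = {-00100, -01111, -10000, 001-11, 01-110, 1-0100, 100011, 10010-, 101-10, 10111-, 110-00}

100011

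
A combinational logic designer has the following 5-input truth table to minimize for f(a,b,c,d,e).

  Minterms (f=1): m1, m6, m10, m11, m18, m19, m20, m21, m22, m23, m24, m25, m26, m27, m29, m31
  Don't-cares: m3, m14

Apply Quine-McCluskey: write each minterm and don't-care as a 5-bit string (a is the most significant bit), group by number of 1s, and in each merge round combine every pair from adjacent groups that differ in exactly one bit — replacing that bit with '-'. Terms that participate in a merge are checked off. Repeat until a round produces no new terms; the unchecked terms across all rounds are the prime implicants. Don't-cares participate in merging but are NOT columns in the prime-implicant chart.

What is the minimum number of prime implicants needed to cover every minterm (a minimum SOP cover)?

size-2^0 implicants → 00001(✓)  00011(✓)  00110(✓)  01010(✓)  01011(✓)  01110(✓)  10010(✓)  10011(✓)  10100(✓)  10101(✓)  10110(✓)  10111(✓)  11000(✓)  11001(✓)  11010(✓)  11011(✓)  11101(✓)  11111(✓)
size-2^1 implicants → -0011(✓)  -0110  -1010(✓)  -1011(✓)  0-011(✓)  0-110  000-1  01-10  0101-(✓)  1-010(✓)  1-011(✓)  1-101(✓)  1-111(✓)  10-10(✓)  10-11(✓)  1001-(✓)  101-0(✓)  101-1(✓)  1010-(✓)  1011-(✓)  11-01(✓)  11-11(✓)  110-0(✓)  110-1(✓)  1100-(✓)  1101-(✓)  111-1(✓)
size-2^2 implicants → --011  -101-  1--11  1-01-  1-1-1  10-1-  101--  11--1  110--
Unchecked terms (primes): --011, -0110, -101-, 0-110, 000-1, 01-10, 1--11, 1-01-, 1-1-1, 10-1-, 101--, 11--1, 110--
Minterm coverage:
  m1 ⊆ 000-1 [E]
  m6 ⊆ -0110,0-110
  m10 ⊆ -101-,01-10
  m11 ⊆ --011,-101-
  m18 ⊆ 1-01-,10-1-
  m19 ⊆ --011,1--11,1-01-,10-1-
  m20 ⊆ 101-- [E]
  m21 ⊆ 1-1-1,101--
  m22 ⊆ -0110,10-1-,101--
  m23 ⊆ 1--11,1-1-1,10-1-,101--
  m24 ⊆ 110-- [E]
  m25 ⊆ 11--1,110--
  m26 ⊆ -101-,1-01-,110--
  m27 ⊆ --011,-101-,1--11,1-01-,11--1,110--
  m29 ⊆ 1-1-1,11--1
  m31 ⊆ 1--11,1-1-1,11--1
E = {000-1, 101--, 110--}
Petrick residual → -0110, -101-, 1-01-, 1-1-1
Cover = b'cde' + bc'd + a'b'c'e + ac'd + ace + ab'c + abc'  |cover|=7

7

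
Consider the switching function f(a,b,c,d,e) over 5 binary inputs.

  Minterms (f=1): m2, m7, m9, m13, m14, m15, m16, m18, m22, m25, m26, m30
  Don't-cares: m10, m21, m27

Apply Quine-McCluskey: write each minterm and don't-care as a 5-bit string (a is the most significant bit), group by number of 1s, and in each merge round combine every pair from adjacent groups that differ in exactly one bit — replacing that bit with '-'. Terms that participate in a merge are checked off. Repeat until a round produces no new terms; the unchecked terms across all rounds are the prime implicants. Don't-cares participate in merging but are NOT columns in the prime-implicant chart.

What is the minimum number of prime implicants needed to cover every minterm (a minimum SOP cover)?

[col 0] 00010*, 00111*, 01001*, 01010*, 01101*, 01110*, 01111*, 10000*, 10010*, 10101, 10110*, 11001*, 11010*, 11011*, 11110*
[col 1] -0010*, -1001, -1010*, -1110*, 0-010*, 0-111, 01-01, 01-10*, 011-1, 0111-, 1-010*, 1-110*, 10-10*, 100-0, 11-10*, 110-1, 1101-
[col 2] --010, -1-10, 1--10
Prime implicants: --010, -1-10, -1001, 0-111, 01-01, 011-1, 0111-, 1--10, 100-0, 10101, 110-1, 1101-
PI chart (minterm → PIs covering it):
  2 | --010  (sole → essential)
  7 | 0-111  (sole → essential)
  9 | -1001,01-01
  13 | 01-01,011-1
  14 | -1-10,0111-
  15 | 0-111,011-1,0111-
  16 | 100-0  (sole → essential)
  18 | --010,1--10,100-0
  22 | 1--10  (sole → essential)
  25 | -1001,110-1
  26 | --010,-1-10,1--10,1101-
  30 | -1-10,1--10
Essential prime implicants: --010, 0-111, 1--10, 100-0
Petrick residual → -1-10, -1001, 01-01
Minimum SOP uses 7 PIs: c'de' + bde' + bc'd'e + a'cde + a'bd'e + ade' + ab'c'e'

7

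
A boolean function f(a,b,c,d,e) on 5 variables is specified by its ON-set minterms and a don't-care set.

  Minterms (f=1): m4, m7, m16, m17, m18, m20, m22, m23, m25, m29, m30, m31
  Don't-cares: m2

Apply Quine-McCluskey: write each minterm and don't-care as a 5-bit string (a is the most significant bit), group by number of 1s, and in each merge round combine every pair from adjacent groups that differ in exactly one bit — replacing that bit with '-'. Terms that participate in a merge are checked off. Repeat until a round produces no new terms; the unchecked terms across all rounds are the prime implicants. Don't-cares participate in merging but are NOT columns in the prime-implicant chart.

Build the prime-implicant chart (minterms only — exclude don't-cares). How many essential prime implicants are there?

size-2^0 implicants → 00010(✓)  00100(✓)  00111(✓)  10000(✓)  10001(✓)  10010(✓)  10100(✓)  10110(✓)  10111(✓)  11001(✓)  11101(✓)  11110(✓)  11111(✓)
size-2^1 implicants → -0010  -0100  -0111  1-001  1-110(✓)  1-111(✓)  10-00(✓)  10-10(✓)  100-0(✓)  1000-  101-0(✓)  1011-(✓)  11-01  111-1  1111-(✓)
size-2^2 implicants → 1-11-  10--0
Unchecked terms (primes): -0010, -0100, -0111, 1-001, 1-11-, 10--0, 1000-, 11-01, 111-1
Minterm coverage:
  m4 ⊆ -0100 [E]
  m7 ⊆ -0111 [E]
  m16 ⊆ 10--0,1000-
  m17 ⊆ 1-001,1000-
  m18 ⊆ -0010,10--0
  m20 ⊆ -0100,10--0
  m22 ⊆ 1-11-,10--0
  m23 ⊆ -0111,1-11-
  m25 ⊆ 1-001,11-01
  m29 ⊆ 11-01,111-1
  m30 ⊆ 1-11- [E]
  m31 ⊆ 1-11-,111-1
E = {-0100, -0111, 1-11-}

3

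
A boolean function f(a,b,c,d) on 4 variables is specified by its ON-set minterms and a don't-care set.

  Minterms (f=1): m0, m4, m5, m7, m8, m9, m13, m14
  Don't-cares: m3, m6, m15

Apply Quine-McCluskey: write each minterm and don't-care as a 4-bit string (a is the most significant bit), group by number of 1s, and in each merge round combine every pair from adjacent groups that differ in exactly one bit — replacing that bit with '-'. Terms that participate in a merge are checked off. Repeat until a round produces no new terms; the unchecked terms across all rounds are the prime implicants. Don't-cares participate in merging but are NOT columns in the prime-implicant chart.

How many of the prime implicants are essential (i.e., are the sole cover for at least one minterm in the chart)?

Round 0: 0000✓ 0011✓ 0100✓ 0101✓ 0110✓ 0111✓ 1000✓ 1001✓ 1101✓ 1110✓ 1111✓
Round 1: -000 -101✓ -110✓ -111✓ 0-00 0-11 01-0✓ 01-1✓ 010-✓ 011-✓ 1-01 100- 11-1✓ 111-✓
Round 2: -1-1 -11- 01--
PIs = {-000, -1-1, -11-, 0-00, 0-11, 01--, 1-01, 100-}
Coverage chart:
  m0: -000,0-00
  m4: 0-00,01--
  m5: -1-1,01--
  m7: -1-1,-11-,0-11,01--
  m8: -000,100-
  m9: 1-01,100-
  m13: -1-1,1-01
  m14: -11- ←essential
Essential: -11-

1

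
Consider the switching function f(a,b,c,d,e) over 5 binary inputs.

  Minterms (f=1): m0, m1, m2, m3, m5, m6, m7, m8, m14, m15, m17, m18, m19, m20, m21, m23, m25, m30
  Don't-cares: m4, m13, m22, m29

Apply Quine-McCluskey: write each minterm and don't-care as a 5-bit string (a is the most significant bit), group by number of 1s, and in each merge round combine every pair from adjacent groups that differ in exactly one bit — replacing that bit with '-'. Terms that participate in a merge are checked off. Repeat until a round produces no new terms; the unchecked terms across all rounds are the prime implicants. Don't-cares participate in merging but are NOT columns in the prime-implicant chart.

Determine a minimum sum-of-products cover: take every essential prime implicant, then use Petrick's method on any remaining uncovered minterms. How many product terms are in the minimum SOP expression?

[col 0] 00000*, 00001*, 00010*, 00011*, 00100*, 00101*, 00110*, 00111*, 01000*, 01101*, 01110*, 01111*, 10001*, 10010*, 10011*, 10100*, 10101*, 10110*, 10111*, 11001*, 11101*, 11110*
[col 1] -0001*, -0010*, -0011*, -0100*, -0101*, -0110*, -0111*, -1101*, -1110*, 0-000, 0-101*, 0-110*, 0-111*, 00-00*, 00-01*, 00-10*, 00-11*, 000-0*, 000-1*, 0000-*, 0001-*, 001-0*, 001-1*, 0010-*, 0011-*, 011-1*, 0111-*, 1-001*, 1-101*, 1-110*, 10-01*, 10-10*, 10-11*, 100-1*, 1001-*, 101-0*, 101-1*, 1010-*, 1011-*, 11-01*
[col 2] --101, --110, -0-01*, -0-10*, -0-11*, -00-1*, -001-*, -01-0*, -01-1*, -010-*, -011-*, 0-1-1, 0-11-, 00--0*, 00--1*, 00-0-*, 00-1-*, 000--*, 001--*, 1--01, 10--1*, 10-1-*, 101--*
[col 3] -0--1, -0-1-, -01--, 00---
Prime implicants: --101, --110, -0--1, -0-1-, -01--, 0-000, 0-1-1, 0-11-, 00---, 1--01
PI chart (minterm → PIs covering it):
  0 | 0-000,00---
  1 | -0--1,00---
  2 | -0-1-,00---
  3 | -0--1,-0-1-,00---
  5 | --101,-0--1,-01--,0-1-1,00---
  6 | --110,-0-1-,-01--,0-11-,00---
  7 | -0--1,-0-1-,-01--,0-1-1,0-11-,00---
  8 | 0-000  (sole → essential)
  14 | --110,0-11-
  15 | 0-1-1,0-11-
  17 | -0--1,1--01
  18 | -0-1-  (sole → essential)
  19 | -0--1,-0-1-
  20 | -01--  (sole → essential)
  21 | --101,-0--1,-01--,1--01
  23 | -0--1,-0-1-,-01--
  25 | 1--01  (sole → essential)
  30 | --110  (sole → essential)
Essential prime implicants: --110, -0-1-, -01--, 0-000, 1--01
Petrick residual → -0--1, 0-1-1
Minimum SOP uses 7 PIs: cde' + b'e + b'd + b'c + a'c'd'e' + a'ce + ad'e

7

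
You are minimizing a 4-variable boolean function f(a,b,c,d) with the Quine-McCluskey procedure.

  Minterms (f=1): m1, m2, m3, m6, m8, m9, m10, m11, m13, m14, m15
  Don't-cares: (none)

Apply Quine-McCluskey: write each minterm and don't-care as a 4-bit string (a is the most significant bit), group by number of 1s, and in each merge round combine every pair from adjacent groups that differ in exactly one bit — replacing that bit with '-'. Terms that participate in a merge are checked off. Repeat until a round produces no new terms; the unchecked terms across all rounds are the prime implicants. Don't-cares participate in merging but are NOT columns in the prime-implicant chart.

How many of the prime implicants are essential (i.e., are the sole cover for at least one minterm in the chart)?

4

size-2^0 implicants → 0001(✓)  0010(✓)  0011(✓)  0110(✓)  1000(✓)  1001(✓)  1010(✓)  1011(✓)  1101(✓)  1110(✓)  1111(✓)
size-2^1 implicants → -001(✓)  -010(✓)  -011(✓)  -110(✓)  0-10(✓)  00-1(✓)  001-(✓)  1-01(✓)  1-10(✓)  1-11(✓)  10-0(✓)  10-1(✓)  100-(✓)  101-(✓)  11-1(✓)  111-(✓)
size-2^2 implicants → --10  -0-1  -01-  1--1  1-1-  10--
Unchecked terms (primes): --10, -0-1, -01-, 1--1, 1-1-, 10--
Minterm coverage:
  m1 ⊆ -0-1 [E]
  m2 ⊆ --10,-01-
  m3 ⊆ -0-1,-01-
  m6 ⊆ --10 [E]
  m8 ⊆ 10-- [E]
  m9 ⊆ -0-1,1--1,10--
  m10 ⊆ --10,-01-,1-1-,10--
  m11 ⊆ -0-1,-01-,1--1,1-1-,10--
  m13 ⊆ 1--1 [E]
  m14 ⊆ --10,1-1-
  m15 ⊆ 1--1,1-1-
E = {--10, -0-1, 1--1, 10--}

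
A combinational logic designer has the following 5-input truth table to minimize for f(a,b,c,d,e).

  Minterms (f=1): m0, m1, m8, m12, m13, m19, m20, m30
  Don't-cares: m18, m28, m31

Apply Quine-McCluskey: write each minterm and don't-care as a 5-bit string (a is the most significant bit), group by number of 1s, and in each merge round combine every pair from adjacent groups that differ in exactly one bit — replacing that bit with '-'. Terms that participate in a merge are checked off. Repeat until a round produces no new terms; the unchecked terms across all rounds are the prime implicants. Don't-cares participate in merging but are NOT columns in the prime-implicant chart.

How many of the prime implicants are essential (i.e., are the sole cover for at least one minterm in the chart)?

[col 0] 00000*, 00001*, 01000*, 01100*, 01101*, 10010*, 10011*, 10100*, 11100*, 11110*, 11111*
[col 1] -1100, 0-000, 0000-, 01-00, 0110-, 1-100, 1001-, 111-0, 1111-
Prime implicants: -1100, 0-000, 0000-, 01-00, 0110-, 1-100, 1001-, 111-0, 1111-
PI chart (minterm → PIs covering it):
  0 | 0-000,0000-
  1 | 0000-  (sole → essential)
  8 | 0-000,01-00
  12 | -1100,01-00,0110-
  13 | 0110-  (sole → essential)
  19 | 1001-  (sole → essential)
  20 | 1-100  (sole → essential)
  30 | 111-0,1111-
Essential prime implicants: 0000-, 0110-, 1-100, 1001-

4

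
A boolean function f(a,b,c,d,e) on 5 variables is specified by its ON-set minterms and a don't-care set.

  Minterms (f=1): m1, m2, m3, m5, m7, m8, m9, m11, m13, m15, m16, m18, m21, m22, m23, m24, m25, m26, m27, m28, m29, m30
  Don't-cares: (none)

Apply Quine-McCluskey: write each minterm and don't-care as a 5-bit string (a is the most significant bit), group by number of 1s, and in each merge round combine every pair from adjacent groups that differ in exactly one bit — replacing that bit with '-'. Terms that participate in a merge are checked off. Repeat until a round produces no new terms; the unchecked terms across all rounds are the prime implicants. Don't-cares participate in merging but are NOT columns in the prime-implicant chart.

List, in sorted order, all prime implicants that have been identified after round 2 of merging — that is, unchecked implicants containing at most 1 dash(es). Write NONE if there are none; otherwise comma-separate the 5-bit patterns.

Round 0: 00001✓ 00010✓ 00011✓ 00101✓ 00111✓ 01000✓ 01001✓ 01011✓ 01101✓ 01111✓ 10000✓ 10010✓ 10101✓ 10110✓ 10111✓ 11000✓ 11001✓ 11010✓ 11011✓ 11100✓ 11101✓ 11110✓
Round 1: -0010 -0101✓ -0111✓ -1000✓ -1001✓ -1011✓ -1101✓ 0-001✓ 0-011✓ 0-101✓ 0-111✓ 00-01✓ 00-11✓ 000-1✓ 0001- 001-1✓ 01-01✓ 01-11✓ 010-1✓ 0100-✓ 011-1✓ 1-000✓ 1-010✓ 1-101✓ 1-110✓ 10-10✓ 100-0✓ 101-1✓ 1011- 11-00✓ 11-01✓ 11-10✓ 110-0✓ 110-1✓ 1100-✓ 1101-✓ 111-0✓ 1110-✓
Round 2: --101 -01-1 -1-01 -10-1 -100- 0--01✓ 0--11✓ 0-0-1✓ 0-1-1✓ 00--1✓ 01--1✓ 1--10 1-0-0 11--0 11-0- 110--
Round 3: 0---1
PIs = {--101, -0010, -01-1, -1-01, -10-1, -100-, 0---1, 0001-, 1--10, 1-0-0, 1011-, 11--0, 11-0-, 110--}

-0010, 0001-, 1011-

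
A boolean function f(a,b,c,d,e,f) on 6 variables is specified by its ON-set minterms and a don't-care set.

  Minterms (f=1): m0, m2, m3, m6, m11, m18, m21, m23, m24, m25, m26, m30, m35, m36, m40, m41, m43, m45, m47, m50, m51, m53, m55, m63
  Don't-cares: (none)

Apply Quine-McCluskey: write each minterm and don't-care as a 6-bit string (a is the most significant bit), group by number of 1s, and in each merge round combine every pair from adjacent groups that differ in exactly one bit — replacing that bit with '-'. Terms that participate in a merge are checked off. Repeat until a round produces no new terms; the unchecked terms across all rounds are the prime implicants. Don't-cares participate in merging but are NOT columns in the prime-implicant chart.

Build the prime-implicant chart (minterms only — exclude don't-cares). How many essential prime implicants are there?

9

size-2^0 implicants → 000000(✓)  000010(✓)  000011(✓)  000110(✓)  001011(✓)  010010(✓)  010101(✓)  010111(✓)  011000(✓)  011001(✓)  011010(✓)  011110(✓)  100011(✓)  100100  101000(✓)  101001(✓)  101011(✓)  101101(✓)  101111(✓)  110010(✓)  110011(✓)  110101(✓)  110111(✓)  111111(✓)
size-2^1 implicants → -00011(✓)  -01011(✓)  -10010  -10101(✓)  -10111(✓)  0-0010  00-011(✓)  000-10  0000-0  00001-  01-010  0101-1(✓)  011-10  0110-0  01100-  1-0011  1-1111  10-011(✓)  101-01(✓)  101-11(✓)  1010-1(✓)  10100-  1011-1(✓)  11-111  110-11  11001-  1101-1(✓)
size-2^2 implicants → -0-011  -101-1  101--1
Unchecked terms (primes): -0-011, -10010, -101-1, 0-0010, 000-10, 0000-0, 00001-, 01-010, 011-10, 0110-0, 01100-, 1-0011, 1-1111, 100100, 101--1, 10100-, 11-111, 110-11, 11001-
Minterm coverage:
  m0 ⊆ 0000-0 [E]
  m2 ⊆ 0-0010,000-10,0000-0,00001-
  m3 ⊆ -0-011,00001-
  m6 ⊆ 000-10 [E]
  m11 ⊆ -0-011 [E]
  m18 ⊆ -10010,0-0010,01-010
  m21 ⊆ -101-1 [E]
  m23 ⊆ -101-1 [E]
  m24 ⊆ 0110-0,01100-
  m25 ⊆ 01100- [E]
  m26 ⊆ 01-010,011-10,0110-0
  m30 ⊆ 011-10 [E]
  m35 ⊆ -0-011,1-0011
  m36 ⊆ 100100 [E]
  m40 ⊆ 10100- [E]
  m41 ⊆ 101--1,10100-
  m43 ⊆ -0-011,101--1
  m45 ⊆ 101--1 [E]
  m47 ⊆ 1-1111,101--1
  m50 ⊆ -10010,11001-
  m51 ⊆ 1-0011,110-11,11001-
  m53 ⊆ -101-1 [E]
  m55 ⊆ -101-1,11-111,110-11
  m63 ⊆ 1-1111,11-111
E = {-0-011, -101-1, 000-10, 0000-0, 011-10, 01100-, 100100, 101--1, 10100-}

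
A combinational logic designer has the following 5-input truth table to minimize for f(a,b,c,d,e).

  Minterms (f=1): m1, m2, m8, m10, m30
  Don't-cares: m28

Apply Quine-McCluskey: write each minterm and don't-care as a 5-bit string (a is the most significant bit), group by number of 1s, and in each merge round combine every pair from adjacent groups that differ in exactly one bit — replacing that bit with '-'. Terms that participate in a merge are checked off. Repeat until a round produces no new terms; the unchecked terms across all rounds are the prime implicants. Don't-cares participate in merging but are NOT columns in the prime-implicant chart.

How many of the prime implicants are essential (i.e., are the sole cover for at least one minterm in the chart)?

Round 0: 00001 00010✓ 01000✓ 01010✓ 11100✓ 11110✓
Round 1: 0-010 010-0 111-0
PIs = {0-010, 00001, 010-0, 111-0}
Coverage chart:
  m1: 00001 ←essential
  m2: 0-010 ←essential
  m8: 010-0 ←essential
  m10: 0-010,010-0
  m30: 111-0 ←essential
Essential: 0-010, 00001, 010-0, 111-0

4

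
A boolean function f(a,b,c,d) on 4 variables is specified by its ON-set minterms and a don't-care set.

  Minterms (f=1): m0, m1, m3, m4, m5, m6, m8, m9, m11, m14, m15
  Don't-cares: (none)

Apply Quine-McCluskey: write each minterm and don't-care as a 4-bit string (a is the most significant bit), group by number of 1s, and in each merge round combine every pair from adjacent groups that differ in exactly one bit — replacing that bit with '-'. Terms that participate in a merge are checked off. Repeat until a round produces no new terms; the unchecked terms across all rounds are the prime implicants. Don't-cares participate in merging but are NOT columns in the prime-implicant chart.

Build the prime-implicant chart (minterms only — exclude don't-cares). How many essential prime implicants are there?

3

[col 0] 0000*, 0001*, 0011*, 0100*, 0101*, 0110*, 1000*, 1001*, 1011*, 1110*, 1111*
[col 1] -000*, -001*, -011*, -110, 0-00*, 0-01*, 00-1*, 000-*, 01-0, 010-*, 1-11, 10-1*, 100-*, 111-
[col 2] -0-1, -00-, 0-0-
Prime implicants: -0-1, -00-, -110, 0-0-, 01-0, 1-11, 111-
PI chart (minterm → PIs covering it):
  0 | -00-,0-0-
  1 | -0-1,-00-,0-0-
  3 | -0-1  (sole → essential)
  4 | 0-0-,01-0
  5 | 0-0-  (sole → essential)
  6 | -110,01-0
  8 | -00-  (sole → essential)
  9 | -0-1,-00-
  11 | -0-1,1-11
  14 | -110,111-
  15 | 1-11,111-
Essential prime implicants: -0-1, -00-, 0-0-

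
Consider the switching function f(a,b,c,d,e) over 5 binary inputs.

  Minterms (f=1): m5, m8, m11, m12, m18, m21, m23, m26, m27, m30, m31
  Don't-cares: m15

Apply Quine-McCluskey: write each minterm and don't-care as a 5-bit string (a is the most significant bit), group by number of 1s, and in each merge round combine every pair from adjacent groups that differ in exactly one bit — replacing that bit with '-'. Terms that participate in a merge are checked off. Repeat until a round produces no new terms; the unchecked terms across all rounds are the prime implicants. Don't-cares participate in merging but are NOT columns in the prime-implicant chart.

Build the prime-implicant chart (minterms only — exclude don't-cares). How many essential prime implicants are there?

[col 0] 00101*, 01000*, 01011*, 01100*, 01111*, 10010*, 10101*, 10111*, 11010*, 11011*, 11110*, 11111*
[col 1] -0101, -1011*, -1111*, 01-00, 01-11*, 1-010, 1-111, 101-1, 11-10*, 11-11*, 1101-*, 1111-*
[col 2] -1-11, 11-1-
Prime implicants: -0101, -1-11, 01-00, 1-010, 1-111, 101-1, 11-1-
PI chart (minterm → PIs covering it):
  5 | -0101  (sole → essential)
  8 | 01-00  (sole → essential)
  11 | -1-11  (sole → essential)
  12 | 01-00  (sole → essential)
  18 | 1-010  (sole → essential)
  21 | -0101,101-1
  23 | 1-111,101-1
  26 | 1-010,11-1-
  27 | -1-11,11-1-
  30 | 11-1-  (sole → essential)
  31 | -1-11,1-111,11-1-
Essential prime implicants: -0101, -1-11, 01-00, 1-010, 11-1-

5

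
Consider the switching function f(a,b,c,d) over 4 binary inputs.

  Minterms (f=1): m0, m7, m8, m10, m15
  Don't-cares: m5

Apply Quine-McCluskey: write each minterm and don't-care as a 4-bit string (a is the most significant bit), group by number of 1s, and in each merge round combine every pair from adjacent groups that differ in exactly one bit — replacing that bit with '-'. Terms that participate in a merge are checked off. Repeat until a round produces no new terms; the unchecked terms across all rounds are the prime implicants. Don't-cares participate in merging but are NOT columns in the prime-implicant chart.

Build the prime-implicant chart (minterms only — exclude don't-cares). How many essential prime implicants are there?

Round 0: 0000✓ 0101✓ 0111✓ 1000✓ 1010✓ 1111✓
Round 1: -000 -111 01-1 10-0
PIs = {-000, -111, 01-1, 10-0}
Coverage chart:
  m0: -000 ←essential
  m7: -111,01-1
  m8: -000,10-0
  m10: 10-0 ←essential
  m15: -111 ←essential
Essential: -000, -111, 10-0

3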